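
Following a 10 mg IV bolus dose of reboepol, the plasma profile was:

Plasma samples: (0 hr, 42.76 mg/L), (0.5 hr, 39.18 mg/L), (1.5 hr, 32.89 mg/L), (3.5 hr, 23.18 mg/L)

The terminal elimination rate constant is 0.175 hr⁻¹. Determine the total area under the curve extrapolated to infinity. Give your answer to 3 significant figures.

AUC = 245 mg/L·hr

Trapezoidal AUC_0→3.5:
  [0→0.5]: (42.76+39.18)/2 × 0.5 = 20.485
  [0.5→1.5]: (39.18+32.89)/2 × 1 = 36.035
  [1.5→3.5]: (32.89+23.18)/2 × 2 = 56.07
  Sum = 112.59 mg/L·hr
Extrapolated tail: C_last / k_e = 23.18 / 0.175 = 132.457
AUC_0→∞ = 112.59 + 132.457 = 245.047 mg/L·hr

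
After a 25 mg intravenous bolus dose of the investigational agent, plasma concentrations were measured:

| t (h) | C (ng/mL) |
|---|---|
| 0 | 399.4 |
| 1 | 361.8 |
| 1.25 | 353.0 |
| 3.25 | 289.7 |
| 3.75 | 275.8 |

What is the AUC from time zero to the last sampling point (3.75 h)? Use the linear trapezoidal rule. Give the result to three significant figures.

Trapezoidal AUC_0→3.75:
  [0→1]: (399.4+361.8)/2 × 1 = 380.6
  [1→1.25]: (361.8+353.0)/2 × 0.25 = 89.35
  [1.25→3.25]: (353.0+289.7)/2 × 2 = 642.7
  [3.25→3.75]: (289.7+275.8)/2 × 0.5 = 141.375
  Sum = 1254.025 ng/mL·h

AUC = 1250 ng/mL·h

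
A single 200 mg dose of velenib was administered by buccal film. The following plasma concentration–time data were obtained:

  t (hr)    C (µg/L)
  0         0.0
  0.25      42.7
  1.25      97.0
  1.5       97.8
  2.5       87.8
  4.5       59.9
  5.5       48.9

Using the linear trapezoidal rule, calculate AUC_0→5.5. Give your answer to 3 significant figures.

Trapezoidal AUC_0→5.5:
  [0→0.25]: (0.0+42.7)/2 × 0.25 = 5.3375
  [0.25→1.25]: (42.7+97.0)/2 × 1 = 69.85
  [1.25→1.5]: (97.0+97.8)/2 × 0.25 = 24.35
  [1.5→2.5]: (97.8+87.8)/2 × 1 = 92.8
  [2.5→4.5]: (87.8+59.9)/2 × 2 = 147.7
  [4.5→5.5]: (59.9+48.9)/2 × 1 = 54.4
  Sum = 394.4375 µg/L·hr

AUC = 394 µg/L·hr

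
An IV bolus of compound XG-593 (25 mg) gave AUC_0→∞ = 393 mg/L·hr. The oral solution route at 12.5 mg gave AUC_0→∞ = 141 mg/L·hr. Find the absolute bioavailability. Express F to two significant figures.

F = 0.72

F = (AUC_ev / D_ev) / (AUC_iv / D_iv)
  = (141/12.5) / (393/25)
  = 11.28 / 15.72 = 0.7176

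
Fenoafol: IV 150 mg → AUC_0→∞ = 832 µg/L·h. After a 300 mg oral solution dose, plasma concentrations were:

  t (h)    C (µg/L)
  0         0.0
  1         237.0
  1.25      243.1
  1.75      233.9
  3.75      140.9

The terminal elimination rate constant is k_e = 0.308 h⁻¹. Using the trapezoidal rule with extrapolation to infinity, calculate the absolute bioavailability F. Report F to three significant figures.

F = 0.679

Trapezoidal AUC_0→3.75 (oral solution):
  [0→1]: (0.0+237.0)/2 × 1 = 118.5
  [1→1.25]: (237.0+243.1)/2 × 0.25 = 60.0125
  [1.25→1.75]: (243.1+233.9)/2 × 0.5 = 119.25
  [1.75→3.75]: (233.9+140.9)/2 × 2 = 374.8
  Sum = 672.5625 µg/L·h
Tail: C_last/k_e = 140.9/0.308 = 457.468
AUC_0→∞ (oral solution) = 672.5625 + 457.468 = 1130.0305 µg/L·h
F = (AUC_ev/D_ev)/(AUC_iv/D_iv) = (1130.0305/300)/(832/150) = 3.76677/5.54667 = 0.6791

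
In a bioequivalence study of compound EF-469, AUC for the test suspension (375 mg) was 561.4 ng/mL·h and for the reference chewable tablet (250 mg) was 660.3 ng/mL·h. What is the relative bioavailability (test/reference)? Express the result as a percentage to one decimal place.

F_rel = (AUC_test/D_test) / (AUC_ref/D_ref)
      = (561.4/375) / (660.3/250)
      = 1.49707 / 2.6412 = 0.5668 = 56.68%

F_rel = 56.7%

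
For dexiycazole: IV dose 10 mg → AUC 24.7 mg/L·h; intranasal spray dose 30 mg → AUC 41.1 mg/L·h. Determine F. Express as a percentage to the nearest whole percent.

F = 55%

F = (AUC_ev / D_ev) / (AUC_iv / D_iv)
  = (41.1/30) / (24.7/10)
  = 1.37 / 2.47 = 0.5547
  = 55.47%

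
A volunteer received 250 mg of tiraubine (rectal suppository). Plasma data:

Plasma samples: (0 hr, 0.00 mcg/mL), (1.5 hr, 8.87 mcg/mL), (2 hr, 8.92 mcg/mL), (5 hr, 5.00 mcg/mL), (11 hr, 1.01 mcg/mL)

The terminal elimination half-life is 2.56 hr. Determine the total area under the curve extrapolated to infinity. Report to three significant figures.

AUC = 53.7 mcg/mL·hr

Trapezoidal AUC_0→11:
  [0→1.5]: (0.00+8.87)/2 × 1.5 = 6.6525
  [1.5→2]: (8.87+8.92)/2 × 0.5 = 4.4475
  [2→5]: (8.92+5.00)/2 × 3 = 20.88
  [5→11]: (5.00+1.01)/2 × 6 = 18.03
  Sum = 50.01 mcg/mL·hr
k_e = ln2 / t½ = 0.693147 / 2.56 = 0.2708 hr^-1
Extrapolated tail: C_last / k_e = 1.01 / 0.2708 = 3.730
AUC_0→∞ = 50.01 + 3.730 = 53.74 mcg/mL·hr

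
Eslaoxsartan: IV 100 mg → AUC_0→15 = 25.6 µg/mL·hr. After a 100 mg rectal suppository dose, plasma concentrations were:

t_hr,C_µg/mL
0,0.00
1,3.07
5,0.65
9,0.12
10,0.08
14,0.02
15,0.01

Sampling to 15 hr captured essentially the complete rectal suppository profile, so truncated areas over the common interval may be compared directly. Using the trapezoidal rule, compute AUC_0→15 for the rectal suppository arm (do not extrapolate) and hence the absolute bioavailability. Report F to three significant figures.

Trapezoidal AUC_0→15 (rectal suppository):
  [0→1]: (0.00+3.07)/2 × 1 = 1.535
  [1→5]: (3.07+0.65)/2 × 4 = 7.44
  [5→9]: (0.65+0.12)/2 × 4 = 1.54
  [9→10]: (0.12+0.08)/2 × 1 = 0.1
  [10→14]: (0.08+0.02)/2 × 4 = 0.2
  [14→15]: (0.02+0.01)/2 × 1 = 0.015
  Sum = 10.83 µg/mL·hr
F = (AUC_ev/D_ev)/(AUC_iv/D_iv) = (10.83/100)/(25.6/100) = 0.1083/0.256 = 0.4230

F = 0.423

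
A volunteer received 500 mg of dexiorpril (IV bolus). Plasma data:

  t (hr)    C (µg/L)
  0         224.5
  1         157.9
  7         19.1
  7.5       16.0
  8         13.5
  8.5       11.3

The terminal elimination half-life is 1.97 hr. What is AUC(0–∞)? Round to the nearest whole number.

Trapezoidal AUC_0→8.5:
  [0→1]: (224.5+157.9)/2 × 1 = 191.2
  [1→7]: (157.9+19.1)/2 × 6 = 531.0
  [7→7.5]: (19.1+16.0)/2 × 0.5 = 8.775
  [7.5→8]: (16.0+13.5)/2 × 0.5 = 7.375
  [8→8.5]: (13.5+11.3)/2 × 0.5 = 6.2
  Sum = 744.55 µg/L·hr
k_e = ln2 / t½ = 0.693147 / 1.97 = 0.3519 hr^-1
Extrapolated tail: C_last / k_e = 11.3 / 0.3519 = 32.111
AUC_0→∞ = 744.55 + 32.111 = 776.661 µg/L·hr

AUC = 777 µg/L·hr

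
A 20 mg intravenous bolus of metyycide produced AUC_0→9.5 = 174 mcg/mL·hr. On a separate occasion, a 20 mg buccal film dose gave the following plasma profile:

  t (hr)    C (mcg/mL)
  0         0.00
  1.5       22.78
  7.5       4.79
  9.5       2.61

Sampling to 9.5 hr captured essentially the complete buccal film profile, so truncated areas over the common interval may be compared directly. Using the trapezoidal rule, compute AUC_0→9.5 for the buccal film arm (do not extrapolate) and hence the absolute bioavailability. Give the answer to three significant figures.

Trapezoidal AUC_0→9.5 (buccal film):
  [0→1.5]: (0.00+22.78)/2 × 1.5 = 17.085
  [1.5→7.5]: (22.78+4.79)/2 × 6 = 82.71
  [7.5→9.5]: (4.79+2.61)/2 × 2 = 7.4
  Sum = 107.195 mcg/mL·hr
F = (AUC_ev/D_ev)/(AUC_iv/D_iv) = (107.195/20)/(174/20) = 5.35975/8.7 = 0.6161

F = 0.616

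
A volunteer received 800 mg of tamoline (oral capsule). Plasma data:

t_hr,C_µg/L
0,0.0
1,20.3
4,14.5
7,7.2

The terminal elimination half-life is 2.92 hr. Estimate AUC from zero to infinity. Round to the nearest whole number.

Trapezoidal AUC_0→7:
  [0→1]: (0.0+20.3)/2 × 1 = 10.15
  [1→4]: (20.3+14.5)/2 × 3 = 52.2
  [4→7]: (14.5+7.2)/2 × 3 = 32.55
  Sum = 94.9 µg/L·hr
k_e = ln2 / t½ = 0.693147 / 2.92 = 0.2374 hr^-1
Extrapolated tail: C_last / k_e = 7.2 / 0.2374 = 30.329
AUC_0→∞ = 94.9 + 30.329 = 125.229 µg/L·hr

AUC = 125 µg/L·hr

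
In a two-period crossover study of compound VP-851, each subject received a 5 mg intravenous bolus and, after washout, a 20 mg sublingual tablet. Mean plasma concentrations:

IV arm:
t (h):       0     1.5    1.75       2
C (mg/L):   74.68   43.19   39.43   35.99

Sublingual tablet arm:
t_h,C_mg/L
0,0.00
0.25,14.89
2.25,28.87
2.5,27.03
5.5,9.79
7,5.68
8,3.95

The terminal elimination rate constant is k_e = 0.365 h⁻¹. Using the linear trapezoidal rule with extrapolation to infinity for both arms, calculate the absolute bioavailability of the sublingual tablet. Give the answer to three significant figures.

F = 0.163

Trapezoidal AUC_0→2 (IV):
  [0→1.5]: (74.68+43.19)/2 × 1.5 = 88.4025
  [1.5→1.75]: (43.19+39.43)/2 × 0.25 = 10.3275
  [1.75→2]: (39.43+35.99)/2 × 0.25 = 9.4275
  Sum = 108.1575 mg/L·h
IV tail: 35.99/0.365 = 98.603; AUC_iv,0→∞ = 108.1575 + 98.603 = 206.7605 mg/L·h
Trapezoidal AUC_0→8 (sublingual tablet):
  [0→0.25]: (0.00+14.89)/2 × 0.25 = 1.86125
  [0.25→2.25]: (14.89+28.87)/2 × 2 = 43.76
  [2.25→2.5]: (28.87+27.03)/2 × 0.25 = 6.9875
  [2.5→5.5]: (27.03+9.79)/2 × 3 = 55.23
  [5.5→7]: (9.79+5.68)/2 × 1.5 = 11.6025
  [7→8]: (5.68+3.95)/2 × 1 = 4.815
  Sum = 124.25625 mg/L·h
sublingual tablet tail: 3.95/0.365 = 10.822; AUC_ev,0→∞ = 124.25625 + 10.822 = 135.07825 mg/L·h
F = (AUC_ev/D_ev)/(AUC_iv/D_iv) = (135.07825/20)/(206.7605/5) = 6.7539125/41.3521 = 0.1633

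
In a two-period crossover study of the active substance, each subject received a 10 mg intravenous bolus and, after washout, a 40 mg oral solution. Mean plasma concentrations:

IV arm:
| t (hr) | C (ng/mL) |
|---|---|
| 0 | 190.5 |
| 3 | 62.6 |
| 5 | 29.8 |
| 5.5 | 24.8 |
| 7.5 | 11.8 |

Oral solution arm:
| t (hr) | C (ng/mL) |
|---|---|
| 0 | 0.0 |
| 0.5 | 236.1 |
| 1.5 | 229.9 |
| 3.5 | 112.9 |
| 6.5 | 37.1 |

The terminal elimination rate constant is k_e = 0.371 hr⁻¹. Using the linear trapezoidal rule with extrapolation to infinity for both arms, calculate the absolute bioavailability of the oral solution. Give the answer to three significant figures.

F = 0.433

Trapezoidal AUC_0→7.5 (IV):
  [0→3]: (190.5+62.6)/2 × 3 = 379.65
  [3→5]: (62.6+29.8)/2 × 2 = 92.4
  [5→5.5]: (29.8+24.8)/2 × 0.5 = 13.65
  [5.5→7.5]: (24.8+11.8)/2 × 2 = 36.6
  Sum = 522.3 ng/mL·hr
IV tail: 11.8/0.371 = 31.806; AUC_iv,0→∞ = 522.3 + 31.806 = 554.106 ng/mL·hr
Trapezoidal AUC_0→6.5 (oral solution):
  [0→0.5]: (0.0+236.1)/2 × 0.5 = 59.025
  [0.5→1.5]: (236.1+229.9)/2 × 1 = 233.0
  [1.5→3.5]: (229.9+112.9)/2 × 2 = 342.8
  [3.5→6.5]: (112.9+37.1)/2 × 3 = 225.0
  Sum = 859.825 ng/mL·hr
oral solution tail: 37.1/0.371 = 100.000; AUC_ev,0→∞ = 859.825 + 100.000 = 959.825 ng/mL·hr
F = (AUC_ev/D_ev)/(AUC_iv/D_iv) = (959.825/40)/(554.106/10) = 23.995625/55.4106 = 0.4331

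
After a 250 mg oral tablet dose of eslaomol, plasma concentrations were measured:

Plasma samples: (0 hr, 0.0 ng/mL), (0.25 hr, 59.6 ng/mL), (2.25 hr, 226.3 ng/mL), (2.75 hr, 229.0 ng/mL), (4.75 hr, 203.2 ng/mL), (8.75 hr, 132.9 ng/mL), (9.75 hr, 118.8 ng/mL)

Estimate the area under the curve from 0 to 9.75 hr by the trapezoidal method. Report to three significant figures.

AUC = 1640 ng/mL·hr

Trapezoidal AUC_0→9.75:
  [0→0.25]: (0.0+59.6)/2 × 0.25 = 7.45
  [0.25→2.25]: (59.6+226.3)/2 × 2 = 285.9
  [2.25→2.75]: (226.3+229.0)/2 × 0.5 = 113.825
  [2.75→4.75]: (229.0+203.2)/2 × 2 = 432.2
  [4.75→8.75]: (203.2+132.9)/2 × 4 = 672.2
  [8.75→9.75]: (132.9+118.8)/2 × 1 = 125.85
  Sum = 1637.425 ng/mL·hr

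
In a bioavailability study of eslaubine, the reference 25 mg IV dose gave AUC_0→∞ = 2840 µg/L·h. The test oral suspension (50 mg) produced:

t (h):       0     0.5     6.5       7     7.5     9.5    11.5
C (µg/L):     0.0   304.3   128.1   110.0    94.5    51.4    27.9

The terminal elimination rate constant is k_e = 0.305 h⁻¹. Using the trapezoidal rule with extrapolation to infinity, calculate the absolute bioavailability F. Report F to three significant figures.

Trapezoidal AUC_0→11.5 (oral suspension):
  [0→0.5]: (0.0+304.3)/2 × 0.5 = 76.075
  [0.5→6.5]: (304.3+128.1)/2 × 6 = 1297.2
  [6.5→7]: (128.1+110.0)/2 × 0.5 = 59.525
  [7→7.5]: (110.0+94.5)/2 × 0.5 = 51.125
  [7.5→9.5]: (94.5+51.4)/2 × 2 = 145.9
  [9.5→11.5]: (51.4+27.9)/2 × 2 = 79.3
  Sum = 1709.125 µg/L·h
Tail: C_last/k_e = 27.9/0.305 = 91.475
AUC_0→∞ (oral suspension) = 1709.125 + 91.475 = 1800.6 µg/L·h
F = (AUC_ev/D_ev)/(AUC_iv/D_iv) = (1800.6/50)/(2840/25) = 36.012/113.6 = 0.3170

F = 0.317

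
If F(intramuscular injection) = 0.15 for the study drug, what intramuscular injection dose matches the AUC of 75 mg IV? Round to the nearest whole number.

For equal systemic exposure: F × D_ev = D_iv
D_ev = D_iv / F = 75 / 0.15 = 500 mg

D_intramuscular = 500 mg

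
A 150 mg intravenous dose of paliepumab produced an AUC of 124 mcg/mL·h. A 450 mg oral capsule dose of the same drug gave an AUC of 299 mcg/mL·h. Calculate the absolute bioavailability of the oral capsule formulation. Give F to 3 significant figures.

F = (AUC_ev / D_ev) / (AUC_iv / D_iv)
  = (299/450) / (124/150)
  = 0.664444 / 0.826667 = 0.8038

F = 0.804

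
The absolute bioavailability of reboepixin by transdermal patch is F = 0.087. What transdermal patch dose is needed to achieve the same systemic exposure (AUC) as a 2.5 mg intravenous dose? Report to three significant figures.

For equal systemic exposure: F × D_ev = D_iv
D_ev = D_iv / F = 2.5 / 0.087 = 28.7356 mg

D_transdermal = 28.7 mg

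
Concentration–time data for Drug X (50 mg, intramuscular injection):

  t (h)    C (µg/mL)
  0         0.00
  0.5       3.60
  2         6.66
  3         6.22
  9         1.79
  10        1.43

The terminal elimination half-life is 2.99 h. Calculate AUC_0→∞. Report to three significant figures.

Trapezoidal AUC_0→10:
  [0→0.5]: (0.00+3.60)/2 × 0.5 = 0.9
  [0.5→2]: (3.60+6.66)/2 × 1.5 = 7.695
  [2→3]: (6.66+6.22)/2 × 1 = 6.44
  [3→9]: (6.22+1.79)/2 × 6 = 24.03
  [9→10]: (1.79+1.43)/2 × 1 = 1.61
  Sum = 40.675 µg/mL·h
k_e = ln2 / t½ = 0.693147 / 2.99 = 0.2318 h^-1
Extrapolated tail: C_last / k_e = 1.43 / 0.2318 = 6.169
AUC_0→∞ = 40.675 + 6.169 = 46.844 µg/mL·h

AUC = 46.8 µg/mL·h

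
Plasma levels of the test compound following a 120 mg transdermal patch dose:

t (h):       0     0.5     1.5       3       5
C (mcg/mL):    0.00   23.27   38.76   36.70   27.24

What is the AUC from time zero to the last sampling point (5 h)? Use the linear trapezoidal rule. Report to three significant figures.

AUC = 157 mcg/mL·h

Trapezoidal AUC_0→5:
  [0→0.5]: (0.00+23.27)/2 × 0.5 = 5.8175
  [0.5→1.5]: (23.27+38.76)/2 × 1 = 31.015
  [1.5→3]: (38.76+36.70)/2 × 1.5 = 56.595
  [3→5]: (36.70+27.24)/2 × 2 = 63.94
  Sum = 157.3675 mcg/mL·h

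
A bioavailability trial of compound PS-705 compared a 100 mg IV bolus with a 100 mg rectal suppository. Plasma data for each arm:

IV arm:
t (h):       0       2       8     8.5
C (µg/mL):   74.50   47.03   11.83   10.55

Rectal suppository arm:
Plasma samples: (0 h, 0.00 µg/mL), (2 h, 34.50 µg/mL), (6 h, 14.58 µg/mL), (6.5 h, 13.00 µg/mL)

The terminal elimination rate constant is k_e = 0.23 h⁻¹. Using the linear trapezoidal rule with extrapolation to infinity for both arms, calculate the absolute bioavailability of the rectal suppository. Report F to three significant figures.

Trapezoidal AUC_0→8.5 (IV):
  [0→2]: (74.50+47.03)/2 × 2 = 121.53
  [2→8]: (47.03+11.83)/2 × 6 = 176.58
  [8→8.5]: (11.83+10.55)/2 × 0.5 = 5.595
  Sum = 303.705 µg/mL·h
IV tail: 10.55/0.23 = 45.870; AUC_iv,0→∞ = 303.705 + 45.870 = 349.575 µg/mL·h
Trapezoidal AUC_0→6.5 (rectal suppository):
  [0→2]: (0.00+34.50)/2 × 2 = 34.5
  [2→6]: (34.50+14.58)/2 × 4 = 98.16
  [6→6.5]: (14.58+13.00)/2 × 0.5 = 6.895
  Sum = 139.555 µg/mL·h
rectal suppository tail: 13.00/0.23 = 56.522; AUC_ev,0→∞ = 139.555 + 56.522 = 196.077 µg/mL·h
F = (AUC_ev/D_ev)/(AUC_iv/D_iv) = (196.077/100)/(349.575/100) = 1.96077/3.49575 = 0.5609

F = 0.561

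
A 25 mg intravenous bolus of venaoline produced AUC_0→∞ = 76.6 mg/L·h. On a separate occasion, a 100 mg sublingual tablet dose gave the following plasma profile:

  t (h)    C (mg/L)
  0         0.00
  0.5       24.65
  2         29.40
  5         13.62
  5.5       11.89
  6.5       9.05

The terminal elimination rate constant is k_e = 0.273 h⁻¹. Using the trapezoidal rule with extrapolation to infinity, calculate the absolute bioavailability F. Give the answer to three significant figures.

F = 0.526

Trapezoidal AUC_0→6.5 (sublingual tablet):
  [0→0.5]: (0.00+24.65)/2 × 0.5 = 6.1625
  [0.5→2]: (24.65+29.40)/2 × 1.5 = 40.5375
  [2→5]: (29.40+13.62)/2 × 3 = 64.53
  [5→5.5]: (13.62+11.89)/2 × 0.5 = 6.3775
  [5.5→6.5]: (11.89+9.05)/2 × 1 = 10.47
  Sum = 128.0775 mg/L·h
Tail: C_last/k_e = 9.05/0.273 = 33.150
AUC_0→∞ (sublingual tablet) = 128.0775 + 33.150 = 161.2275 mg/L·h
F = (AUC_ev/D_ev)/(AUC_iv/D_iv) = (161.2275/100)/(76.6/25) = 1.612275/3.064 = 0.5262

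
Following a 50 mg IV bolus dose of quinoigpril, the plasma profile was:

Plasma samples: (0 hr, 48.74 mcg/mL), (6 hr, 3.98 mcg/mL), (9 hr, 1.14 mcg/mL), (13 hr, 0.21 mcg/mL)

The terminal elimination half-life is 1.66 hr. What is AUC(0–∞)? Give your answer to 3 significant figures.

AUC = 169 mcg/mL·hr

Trapezoidal AUC_0→13:
  [0→6]: (48.74+3.98)/2 × 6 = 158.16
  [6→9]: (3.98+1.14)/2 × 3 = 7.68
  [9→13]: (1.14+0.21)/2 × 4 = 2.7
  Sum = 168.54 mcg/mL·hr
k_e = ln2 / t½ = 0.693147 / 1.66 = 0.4176 hr^-1
Extrapolated tail: C_last / k_e = 0.21 / 0.4176 = 0.503
AUC_0→∞ = 168.54 + 0.503 = 169.043 mcg/mL·hr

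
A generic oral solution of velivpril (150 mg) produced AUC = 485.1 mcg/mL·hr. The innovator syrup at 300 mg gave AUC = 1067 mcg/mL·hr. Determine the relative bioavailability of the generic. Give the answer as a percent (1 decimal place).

F_rel = 90.9%

F_rel = (AUC_test/D_test) / (AUC_ref/D_ref)
      = (485.1/150) / (1067/300)
      = 3.234 / 3.55667 = 0.9093 = 90.93%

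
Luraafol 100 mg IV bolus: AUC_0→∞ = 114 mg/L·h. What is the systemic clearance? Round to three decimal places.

CL = Dose_iv / AUC_0→∞
   = 100 / 114 = 0.877193 L/h

CL = 0.877 L/h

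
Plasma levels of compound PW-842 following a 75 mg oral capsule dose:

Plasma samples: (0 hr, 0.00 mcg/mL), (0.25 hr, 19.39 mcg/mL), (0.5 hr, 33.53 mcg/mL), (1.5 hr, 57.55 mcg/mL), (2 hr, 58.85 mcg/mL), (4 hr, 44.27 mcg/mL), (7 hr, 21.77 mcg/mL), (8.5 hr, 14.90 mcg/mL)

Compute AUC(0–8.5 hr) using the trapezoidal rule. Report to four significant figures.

Trapezoidal AUC_0→8.5:
  [0→0.25]: (0.00+19.39)/2 × 0.25 = 2.42375
  [0.25→0.5]: (19.39+33.53)/2 × 0.25 = 6.615
  [0.5→1.5]: (33.53+57.55)/2 × 1 = 45.54
  [1.5→2]: (57.55+58.85)/2 × 0.5 = 29.1
  [2→4]: (58.85+44.27)/2 × 2 = 103.12
  [4→7]: (44.27+21.77)/2 × 3 = 99.06
  [7→8.5]: (21.77+14.90)/2 × 1.5 = 27.5025
  Sum = 313.36125 mcg/mL·hr

AUC = 313.4 mcg/mL·hr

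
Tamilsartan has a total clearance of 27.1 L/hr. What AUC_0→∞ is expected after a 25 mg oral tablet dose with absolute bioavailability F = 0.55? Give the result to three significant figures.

AUC_0→∞ = F × Dose / CL
        = 0.55 × 25 / 27.1 = 0.50738 mg/L·hr

AUC = 0.507 mg/L·hr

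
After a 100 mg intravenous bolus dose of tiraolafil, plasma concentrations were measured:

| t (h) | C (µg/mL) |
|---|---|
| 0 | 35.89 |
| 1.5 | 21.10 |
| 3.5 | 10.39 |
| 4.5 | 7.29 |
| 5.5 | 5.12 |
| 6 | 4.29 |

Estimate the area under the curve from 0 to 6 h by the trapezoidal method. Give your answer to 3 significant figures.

AUC = 91.6 µg/mL·h

Trapezoidal AUC_0→6:
  [0→1.5]: (35.89+21.10)/2 × 1.5 = 42.7425
  [1.5→3.5]: (21.10+10.39)/2 × 2 = 31.49
  [3.5→4.5]: (10.39+7.29)/2 × 1 = 8.84
  [4.5→5.5]: (7.29+5.12)/2 × 1 = 6.205
  [5.5→6]: (5.12+4.29)/2 × 0.5 = 2.3525
  Sum = 91.63 µg/mL·h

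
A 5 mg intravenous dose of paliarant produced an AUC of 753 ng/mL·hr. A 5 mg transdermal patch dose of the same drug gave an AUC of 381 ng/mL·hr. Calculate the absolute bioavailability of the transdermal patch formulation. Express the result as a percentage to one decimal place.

F = 50.6%

F = (AUC_ev / D_ev) / (AUC_iv / D_iv)
  = (381/5) / (753/5)
  = 76.2 / 150.6 = 0.5060
  = 50.60%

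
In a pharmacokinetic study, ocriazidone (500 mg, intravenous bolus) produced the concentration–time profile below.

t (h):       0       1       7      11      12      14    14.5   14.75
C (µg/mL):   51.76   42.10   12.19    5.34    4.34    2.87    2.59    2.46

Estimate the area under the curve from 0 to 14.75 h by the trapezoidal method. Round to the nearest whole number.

AUC = 259 µg/mL·h

Trapezoidal AUC_0→14.75:
  [0→1]: (51.76+42.10)/2 × 1 = 46.93
  [1→7]: (42.10+12.19)/2 × 6 = 162.87
  [7→11]: (12.19+5.34)/2 × 4 = 35.06
  [11→12]: (5.34+4.34)/2 × 1 = 4.84
  [12→14]: (4.34+2.87)/2 × 2 = 7.21
  [14→14.5]: (2.87+2.59)/2 × 0.5 = 1.365
  [14.5→14.75]: (2.59+2.46)/2 × 0.25 = 0.63125
  Sum = 258.90625 µg/mL·h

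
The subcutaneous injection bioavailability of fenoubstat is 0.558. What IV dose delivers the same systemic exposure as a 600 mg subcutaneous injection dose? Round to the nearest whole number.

Systemic exposure from an extravascular dose = F × D_ev, so the equivalent IV dose is F × D_ev.
D_iv = F × D_ev = 0.558 × 600 = 334.8 mg

D_iv = 335 mg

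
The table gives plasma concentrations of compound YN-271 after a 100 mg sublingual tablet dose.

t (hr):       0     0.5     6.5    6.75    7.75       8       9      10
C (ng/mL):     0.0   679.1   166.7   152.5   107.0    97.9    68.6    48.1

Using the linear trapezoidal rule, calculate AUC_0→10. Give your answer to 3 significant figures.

Trapezoidal AUC_0→10:
  [0→0.5]: (0.0+679.1)/2 × 0.5 = 169.775
  [0.5→6.5]: (679.1+166.7)/2 × 6 = 2537.4
  [6.5→6.75]: (166.7+152.5)/2 × 0.25 = 39.9
  [6.75→7.75]: (152.5+107.0)/2 × 1 = 129.75
  [7.75→8]: (107.0+97.9)/2 × 0.25 = 25.6125
  [8→9]: (97.9+68.6)/2 × 1 = 83.25
  [9→10]: (68.6+48.1)/2 × 1 = 58.35
  Sum = 3044.0375 ng/mL·hr

AUC = 3040 ng/mL·hr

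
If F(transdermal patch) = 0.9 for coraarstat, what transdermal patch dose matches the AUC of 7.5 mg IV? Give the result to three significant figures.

D_transdermal = 8.33 mg

For equal systemic exposure: F × D_ev = D_iv
D_ev = D_iv / F = 7.5 / 0.9 = 8.33333 mg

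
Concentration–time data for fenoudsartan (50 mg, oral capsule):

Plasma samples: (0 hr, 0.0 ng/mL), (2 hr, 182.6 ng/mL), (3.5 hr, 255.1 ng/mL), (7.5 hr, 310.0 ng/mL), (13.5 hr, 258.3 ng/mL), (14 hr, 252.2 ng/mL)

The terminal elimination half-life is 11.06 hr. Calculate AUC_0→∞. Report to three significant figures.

Trapezoidal AUC_0→14:
  [0→2]: (0.0+182.6)/2 × 2 = 182.6
  [2→3.5]: (182.6+255.1)/2 × 1.5 = 328.275
  [3.5→7.5]: (255.1+310.0)/2 × 4 = 1130.2
  [7.5→13.5]: (310.0+258.3)/2 × 6 = 1704.9
  [13.5→14]: (258.3+252.2)/2 × 0.5 = 127.625
  Sum = 3473.6 ng/mL·hr
k_e = ln2 / t½ = 0.693147 / 11.06 = 0.0627 hr^-1
Extrapolated tail: C_last / k_e = 252.2 / 0.0627 = 4022.329
AUC_0→∞ = 3473.6 + 4022.329 = 7495.929 ng/mL·hr

AUC = 7500 ng/mL·hr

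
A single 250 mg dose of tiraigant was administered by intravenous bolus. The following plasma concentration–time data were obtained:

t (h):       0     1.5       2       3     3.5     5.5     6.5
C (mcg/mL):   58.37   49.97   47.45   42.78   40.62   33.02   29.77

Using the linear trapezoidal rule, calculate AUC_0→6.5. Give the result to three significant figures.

Trapezoidal AUC_0→6.5:
  [0→1.5]: (58.37+49.97)/2 × 1.5 = 81.255
  [1.5→2]: (49.97+47.45)/2 × 0.5 = 24.355
  [2→3]: (47.45+42.78)/2 × 1 = 45.115
  [3→3.5]: (42.78+40.62)/2 × 0.5 = 20.85
  [3.5→5.5]: (40.62+33.02)/2 × 2 = 73.64
  [5.5→6.5]: (33.02+29.77)/2 × 1 = 31.395
  Sum = 276.61 mcg/mL·h

AUC = 277 mcg/mL·h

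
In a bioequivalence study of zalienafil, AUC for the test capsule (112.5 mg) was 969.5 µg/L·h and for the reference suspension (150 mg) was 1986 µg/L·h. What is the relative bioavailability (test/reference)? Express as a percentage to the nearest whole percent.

F_rel = 65%

F_rel = (AUC_test/D_test) / (AUC_ref/D_ref)
      = (969.5/112.5) / (1986/150)
      = 8.61778 / 13.24 = 0.6509 = 65.09%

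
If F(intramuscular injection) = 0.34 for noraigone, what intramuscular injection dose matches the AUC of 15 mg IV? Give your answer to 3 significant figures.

For equal systemic exposure: F × D_ev = D_iv
D_ev = D_iv / F = 15 / 0.34 = 44.1176 mg

D_intramuscular = 44.1 mg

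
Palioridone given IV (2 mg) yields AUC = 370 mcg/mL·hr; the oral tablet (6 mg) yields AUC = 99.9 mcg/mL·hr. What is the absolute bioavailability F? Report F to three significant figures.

F = (AUC_ev / D_ev) / (AUC_iv / D_iv)
  = (99.9/6) / (370/2)
  = 16.65 / 185 = 0.0900

F = 0.0900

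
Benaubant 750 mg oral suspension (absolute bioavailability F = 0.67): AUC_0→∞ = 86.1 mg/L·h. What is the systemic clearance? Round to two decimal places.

CL = 5.84 L/h

CL = F × Dose / AUC_0→∞
   = 0.67 × 750 / 86.1 = 5.83624 L/h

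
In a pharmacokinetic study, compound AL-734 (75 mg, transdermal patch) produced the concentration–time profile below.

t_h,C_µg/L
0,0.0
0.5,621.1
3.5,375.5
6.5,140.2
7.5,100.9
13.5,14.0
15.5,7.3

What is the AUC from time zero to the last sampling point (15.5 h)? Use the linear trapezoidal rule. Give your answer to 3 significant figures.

Trapezoidal AUC_0→15.5:
  [0→0.5]: (0.0+621.1)/2 × 0.5 = 155.275
  [0.5→3.5]: (621.1+375.5)/2 × 3 = 1494.9
  [3.5→6.5]: (375.5+140.2)/2 × 3 = 773.55
  [6.5→7.5]: (140.2+100.9)/2 × 1 = 120.55
  [7.5→13.5]: (100.9+14.0)/2 × 6 = 344.7
  [13.5→15.5]: (14.0+7.3)/2 × 2 = 21.3
  Sum = 2910.275 µg/L·h

AUC = 2910 µg/L·h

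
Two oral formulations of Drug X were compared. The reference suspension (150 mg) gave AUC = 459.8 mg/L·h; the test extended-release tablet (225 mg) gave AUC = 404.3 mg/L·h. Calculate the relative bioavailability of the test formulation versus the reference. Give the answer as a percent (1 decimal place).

F_rel = 58.6%

F_rel = (AUC_test/D_test) / (AUC_ref/D_ref)
      = (404.3/225) / (459.8/150)
      = 1.79689 / 3.06533 = 0.5862 = 58.62%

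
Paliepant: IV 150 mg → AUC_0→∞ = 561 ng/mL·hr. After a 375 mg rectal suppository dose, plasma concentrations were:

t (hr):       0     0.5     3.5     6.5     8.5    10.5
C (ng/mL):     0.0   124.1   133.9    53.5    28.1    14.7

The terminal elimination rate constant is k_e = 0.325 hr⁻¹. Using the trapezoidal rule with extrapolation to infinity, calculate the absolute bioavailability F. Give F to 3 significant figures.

Trapezoidal AUC_0→10.5 (rectal suppository):
  [0→0.5]: (0.0+124.1)/2 × 0.5 = 31.025
  [0.5→3.5]: (124.1+133.9)/2 × 3 = 387.0
  [3.5→6.5]: (133.9+53.5)/2 × 3 = 281.1
  [6.5→8.5]: (53.5+28.1)/2 × 2 = 81.6
  [8.5→10.5]: (28.1+14.7)/2 × 2 = 42.8
  Sum = 823.525 ng/mL·hr
Tail: C_last/k_e = 14.7/0.325 = 45.231
AUC_0→∞ (rectal suppository) = 823.525 + 45.231 = 868.756 ng/mL·hr
F = (AUC_ev/D_ev)/(AUC_iv/D_iv) = (868.756/375)/(561/150) = 2.31668/3.74 = 0.6194

F = 0.619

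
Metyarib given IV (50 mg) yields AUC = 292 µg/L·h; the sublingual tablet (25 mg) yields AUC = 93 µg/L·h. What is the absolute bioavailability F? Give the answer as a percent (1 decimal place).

F = (AUC_ev / D_ev) / (AUC_iv / D_iv)
  = (93/25) / (292/50)
  = 3.72 / 5.84 = 0.6370
  = 63.70%

F = 63.7%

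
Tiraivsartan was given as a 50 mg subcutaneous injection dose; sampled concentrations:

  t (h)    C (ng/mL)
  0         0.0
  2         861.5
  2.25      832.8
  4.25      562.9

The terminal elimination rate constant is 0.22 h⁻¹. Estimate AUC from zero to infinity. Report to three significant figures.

AUC = 5030 ng/mL·h

Trapezoidal AUC_0→4.25:
  [0→2]: (0.0+861.5)/2 × 2 = 861.5
  [2→2.25]: (861.5+832.8)/2 × 0.25 = 211.7875
  [2.25→4.25]: (832.8+562.9)/2 × 2 = 1395.7
  Sum = 2468.9875 ng/mL·h
Extrapolated tail: C_last / k_e = 562.9 / 0.22 = 2558.636
AUC_0→∞ = 2468.9875 + 2558.636 = 5027.6235 ng/mL·h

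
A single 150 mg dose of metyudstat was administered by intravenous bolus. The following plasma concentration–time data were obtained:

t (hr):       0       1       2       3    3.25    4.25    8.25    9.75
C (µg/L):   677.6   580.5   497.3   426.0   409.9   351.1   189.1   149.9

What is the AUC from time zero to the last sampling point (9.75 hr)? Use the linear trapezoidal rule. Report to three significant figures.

Trapezoidal AUC_0→9.75:
  [0→1]: (677.6+580.5)/2 × 1 = 629.05
  [1→2]: (580.5+497.3)/2 × 1 = 538.9
  [2→3]: (497.3+426.0)/2 × 1 = 461.65
  [3→3.25]: (426.0+409.9)/2 × 0.25 = 104.4875
  [3.25→4.25]: (409.9+351.1)/2 × 1 = 380.5
  [4.25→8.25]: (351.1+189.1)/2 × 4 = 1080.4
  [8.25→9.75]: (189.1+149.9)/2 × 1.5 = 254.25
  Sum = 3449.2375 µg/L·hr

AUC = 3450 µg/L·hr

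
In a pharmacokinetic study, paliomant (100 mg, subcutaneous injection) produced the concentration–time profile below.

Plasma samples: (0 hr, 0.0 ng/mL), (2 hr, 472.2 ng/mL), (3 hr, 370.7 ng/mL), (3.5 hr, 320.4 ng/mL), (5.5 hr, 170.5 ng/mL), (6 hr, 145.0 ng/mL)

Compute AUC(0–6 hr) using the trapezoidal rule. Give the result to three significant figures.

AUC = 1640 ng/mL·hr

Trapezoidal AUC_0→6:
  [0→2]: (0.0+472.2)/2 × 2 = 472.2
  [2→3]: (472.2+370.7)/2 × 1 = 421.45
  [3→3.5]: (370.7+320.4)/2 × 0.5 = 172.775
  [3.5→5.5]: (320.4+170.5)/2 × 2 = 490.9
  [5.5→6]: (170.5+145.0)/2 × 0.5 = 78.875
  Sum = 1636.2 ng/mL·hr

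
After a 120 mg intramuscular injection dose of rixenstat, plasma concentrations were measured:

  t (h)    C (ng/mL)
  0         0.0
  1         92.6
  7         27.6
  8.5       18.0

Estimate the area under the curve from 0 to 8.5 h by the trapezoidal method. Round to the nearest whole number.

Trapezoidal AUC_0→8.5:
  [0→1]: (0.0+92.6)/2 × 1 = 46.3
  [1→7]: (92.6+27.6)/2 × 6 = 360.6
  [7→8.5]: (27.6+18.0)/2 × 1.5 = 34.2
  Sum = 441.1 ng/mL·h

AUC = 441 ng/mL·h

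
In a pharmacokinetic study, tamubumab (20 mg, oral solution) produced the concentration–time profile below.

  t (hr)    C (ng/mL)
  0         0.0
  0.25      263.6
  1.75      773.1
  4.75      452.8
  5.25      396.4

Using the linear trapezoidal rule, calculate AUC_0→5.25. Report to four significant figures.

Trapezoidal AUC_0→5.25:
  [0→0.25]: (0.0+263.6)/2 × 0.25 = 32.95
  [0.25→1.75]: (263.6+773.1)/2 × 1.5 = 777.525
  [1.75→4.75]: (773.1+452.8)/2 × 3 = 1838.85
  [4.75→5.25]: (452.8+396.4)/2 × 0.5 = 212.3
  Sum = 2861.625 ng/mL·hr

AUC = 2862 ng/mL·hr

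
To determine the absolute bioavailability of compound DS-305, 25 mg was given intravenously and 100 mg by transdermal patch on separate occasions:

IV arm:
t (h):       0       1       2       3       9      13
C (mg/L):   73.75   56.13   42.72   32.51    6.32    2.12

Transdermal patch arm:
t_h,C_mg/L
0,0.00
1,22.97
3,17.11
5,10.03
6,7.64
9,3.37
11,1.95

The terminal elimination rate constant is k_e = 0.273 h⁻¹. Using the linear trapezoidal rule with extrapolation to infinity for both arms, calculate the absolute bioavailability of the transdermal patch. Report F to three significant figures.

Trapezoidal AUC_0→13 (IV):
  [0→1]: (73.75+56.13)/2 × 1 = 64.94
  [1→2]: (56.13+42.72)/2 × 1 = 49.425
  [2→3]: (42.72+32.51)/2 × 1 = 37.615
  [3→9]: (32.51+6.32)/2 × 6 = 116.49
  [9→13]: (6.32+2.12)/2 × 4 = 16.88
  Sum = 285.35 mg/L·h
IV tail: 2.12/0.273 = 7.766; AUC_iv,0→∞ = 285.35 + 7.766 = 293.116 mg/L·h
Trapezoidal AUC_0→11 (transdermal patch):
  [0→1]: (0.00+22.97)/2 × 1 = 11.485
  [1→3]: (22.97+17.11)/2 × 2 = 40.08
  [3→5]: (17.11+10.03)/2 × 2 = 27.14
  [5→6]: (10.03+7.64)/2 × 1 = 8.835
  [6→9]: (7.64+3.37)/2 × 3 = 16.515
  [9→11]: (3.37+1.95)/2 × 2 = 5.32
  Sum = 109.375 mg/L·h
transdermal patch tail: 1.95/0.273 = 7.143; AUC_ev,0→∞ = 109.375 + 7.143 = 116.518 mg/L·h
F = (AUC_ev/D_ev)/(AUC_iv/D_iv) = (116.518/100)/(293.116/25) = 1.16518/11.72464 = 0.0994

F = 0.0994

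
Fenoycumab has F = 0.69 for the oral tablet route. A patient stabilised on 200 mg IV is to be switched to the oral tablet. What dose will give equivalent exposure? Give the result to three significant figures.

For equal systemic exposure: F × D_ev = D_iv
D_ev = D_iv / F = 200 / 0.69 = 289.855 mg

D_oral = 290 mg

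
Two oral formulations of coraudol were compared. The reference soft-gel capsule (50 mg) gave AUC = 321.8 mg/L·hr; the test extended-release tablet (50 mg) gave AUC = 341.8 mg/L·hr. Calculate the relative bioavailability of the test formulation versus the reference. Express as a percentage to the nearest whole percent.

F_rel = (AUC_test/D_test) / (AUC_ref/D_ref)
      = (341.8/50) / (321.8/50)
      = 6.836 / 6.436 = 1.0622 = 106.22%

F_rel = 106%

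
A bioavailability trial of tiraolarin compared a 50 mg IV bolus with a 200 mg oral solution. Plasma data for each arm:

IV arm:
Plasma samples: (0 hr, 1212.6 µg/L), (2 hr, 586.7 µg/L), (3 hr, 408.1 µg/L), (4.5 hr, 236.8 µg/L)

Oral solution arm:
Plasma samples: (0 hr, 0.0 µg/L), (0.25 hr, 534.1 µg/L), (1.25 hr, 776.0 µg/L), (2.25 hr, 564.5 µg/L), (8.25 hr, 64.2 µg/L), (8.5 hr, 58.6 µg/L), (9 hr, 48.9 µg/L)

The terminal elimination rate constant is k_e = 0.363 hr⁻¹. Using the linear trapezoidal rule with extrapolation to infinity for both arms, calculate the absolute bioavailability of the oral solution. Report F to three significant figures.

F = 0.252

Trapezoidal AUC_0→4.5 (IV):
  [0→2]: (1212.6+586.7)/2 × 2 = 1799.3
  [2→3]: (586.7+408.1)/2 × 1 = 497.4
  [3→4.5]: (408.1+236.8)/2 × 1.5 = 483.675
  Sum = 2780.375 µg/L·hr
IV tail: 236.8/0.363 = 652.342; AUC_iv,0→∞ = 2780.375 + 652.342 = 3432.717 µg/L·hr
Trapezoidal AUC_0→9 (oral solution):
  [0→0.25]: (0.0+534.1)/2 × 0.25 = 66.7625
  [0.25→1.25]: (534.1+776.0)/2 × 1 = 655.05
  [1.25→2.25]: (776.0+564.5)/2 × 1 = 670.25
  [2.25→8.25]: (564.5+64.2)/2 × 6 = 1886.1
  [8.25→8.5]: (64.2+58.6)/2 × 0.25 = 15.35
  [8.5→9]: (58.6+48.9)/2 × 0.5 = 26.875
  Sum = 3320.3875 µg/L·hr
oral solution tail: 48.9/0.363 = 134.711; AUC_ev,0→∞ = 3320.3875 + 134.711 = 3455.0985 µg/L·hr
F = (AUC_ev/D_ev)/(AUC_iv/D_iv) = (3455.0985/200)/(3432.717/50) = 17.2755/68.65434 = 0.2516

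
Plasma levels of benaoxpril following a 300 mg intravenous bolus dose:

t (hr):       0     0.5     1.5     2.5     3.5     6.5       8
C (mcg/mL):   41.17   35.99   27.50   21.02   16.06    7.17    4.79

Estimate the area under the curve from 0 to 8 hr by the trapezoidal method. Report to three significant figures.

AUC = 138 mcg/mL·hr

Trapezoidal AUC_0→8:
  [0→0.5]: (41.17+35.99)/2 × 0.5 = 19.29
  [0.5→1.5]: (35.99+27.50)/2 × 1 = 31.745
  [1.5→2.5]: (27.50+21.02)/2 × 1 = 24.26
  [2.5→3.5]: (21.02+16.06)/2 × 1 = 18.54
  [3.5→6.5]: (16.06+7.17)/2 × 3 = 34.845
  [6.5→8]: (7.17+4.79)/2 × 1.5 = 8.97
  Sum = 137.65 mcg/mL·hr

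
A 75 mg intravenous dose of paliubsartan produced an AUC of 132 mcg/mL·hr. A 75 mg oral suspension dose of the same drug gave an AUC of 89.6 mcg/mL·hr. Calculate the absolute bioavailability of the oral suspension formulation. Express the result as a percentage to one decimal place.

F = (AUC_ev / D_ev) / (AUC_iv / D_iv)
  = (89.6/75) / (132/75)
  = 1.19467 / 1.76 = 0.6788
  = 67.88%

F = 67.9%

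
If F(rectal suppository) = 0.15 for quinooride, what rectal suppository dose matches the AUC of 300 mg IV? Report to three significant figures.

D_rectal = 2000 mg

For equal systemic exposure: F × D_ev = D_iv
D_ev = D_iv / F = 300 / 0.15 = 2000 mg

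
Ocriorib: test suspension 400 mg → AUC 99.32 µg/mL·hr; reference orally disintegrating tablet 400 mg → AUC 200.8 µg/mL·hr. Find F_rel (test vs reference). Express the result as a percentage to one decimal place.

F_rel = 49.5%

F_rel = (AUC_test/D_test) / (AUC_ref/D_ref)
      = (99.32/400) / (200.8/400)
      = 0.2483 / 0.502 = 0.4946 = 49.46%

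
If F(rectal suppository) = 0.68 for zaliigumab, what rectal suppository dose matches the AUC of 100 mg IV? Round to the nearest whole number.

D_rectal = 147 mg

For equal systemic exposure: F × D_ev = D_iv
D_ev = D_iv / F = 100 / 0.68 = 147.059 mg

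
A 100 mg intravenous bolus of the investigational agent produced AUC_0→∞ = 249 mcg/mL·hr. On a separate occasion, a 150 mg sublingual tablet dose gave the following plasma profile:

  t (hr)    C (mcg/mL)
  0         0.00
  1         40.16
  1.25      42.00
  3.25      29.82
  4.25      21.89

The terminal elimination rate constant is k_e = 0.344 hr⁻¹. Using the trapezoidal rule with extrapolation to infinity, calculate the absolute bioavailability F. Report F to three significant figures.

Trapezoidal AUC_0→4.25 (sublingual tablet):
  [0→1]: (0.00+40.16)/2 × 1 = 20.08
  [1→1.25]: (40.16+42.00)/2 × 0.25 = 10.27
  [1.25→3.25]: (42.00+29.82)/2 × 2 = 71.82
  [3.25→4.25]: (29.82+21.89)/2 × 1 = 25.855
  Sum = 128.025 mcg/mL·hr
Tail: C_last/k_e = 21.89/0.344 = 63.634
AUC_0→∞ (sublingual tablet) = 128.025 + 63.634 = 191.659 mcg/mL·hr
F = (AUC_ev/D_ev)/(AUC_iv/D_iv) = (191.659/150)/(249/100) = 1.27773/2.49 = 0.5131

F = 0.513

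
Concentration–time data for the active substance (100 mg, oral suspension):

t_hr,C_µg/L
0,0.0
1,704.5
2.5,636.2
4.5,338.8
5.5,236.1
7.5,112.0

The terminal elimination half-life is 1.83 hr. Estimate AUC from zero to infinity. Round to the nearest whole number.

AUC = 3264 µg/L·hr

Trapezoidal AUC_0→7.5:
  [0→1]: (0.0+704.5)/2 × 1 = 352.25
  [1→2.5]: (704.5+636.2)/2 × 1.5 = 1005.525
  [2.5→4.5]: (636.2+338.8)/2 × 2 = 975.0
  [4.5→5.5]: (338.8+236.1)/2 × 1 = 287.45
  [5.5→7.5]: (236.1+112.0)/2 × 2 = 348.1
  Sum = 2968.325 µg/L·hr
k_e = ln2 / t½ = 0.693147 / 1.83 = 0.3788 hr^-1
Extrapolated tail: C_last / k_e = 112.0 / 0.3788 = 295.671
AUC_0→∞ = 2968.325 + 295.671 = 3263.996 µg/L·hr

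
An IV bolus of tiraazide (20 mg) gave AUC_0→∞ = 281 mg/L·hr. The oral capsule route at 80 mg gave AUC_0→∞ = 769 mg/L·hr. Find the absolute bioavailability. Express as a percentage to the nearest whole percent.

F = 68%

F = (AUC_ev / D_ev) / (AUC_iv / D_iv)
  = (769/80) / (281/20)
  = 9.6125 / 14.05 = 0.6842
  = 68.42%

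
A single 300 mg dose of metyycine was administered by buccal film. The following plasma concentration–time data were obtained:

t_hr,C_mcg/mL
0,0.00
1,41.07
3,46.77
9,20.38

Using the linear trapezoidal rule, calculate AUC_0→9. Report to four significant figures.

AUC = 309.8 mcg/mL·hr

Trapezoidal AUC_0→9:
  [0→1]: (0.00+41.07)/2 × 1 = 20.535
  [1→3]: (41.07+46.77)/2 × 2 = 87.84
  [3→9]: (46.77+20.38)/2 × 6 = 201.45
  Sum = 309.825 mcg/mL·hr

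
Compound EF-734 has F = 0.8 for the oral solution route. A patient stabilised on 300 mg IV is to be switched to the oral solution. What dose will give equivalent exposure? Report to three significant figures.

D_oral = 375 mg

For equal systemic exposure: F × D_ev = D_iv
D_ev = D_iv / F = 300 / 0.8 = 375 mg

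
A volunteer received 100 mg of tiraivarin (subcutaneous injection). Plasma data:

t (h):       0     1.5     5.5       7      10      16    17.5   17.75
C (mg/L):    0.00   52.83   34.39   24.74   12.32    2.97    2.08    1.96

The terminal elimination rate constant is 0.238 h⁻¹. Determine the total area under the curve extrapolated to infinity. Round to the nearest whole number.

AUC = 372 mg/L·h

Trapezoidal AUC_0→17.75:
  [0→1.5]: (0.00+52.83)/2 × 1.5 = 39.6225
  [1.5→5.5]: (52.83+34.39)/2 × 4 = 174.44
  [5.5→7]: (34.39+24.74)/2 × 1.5 = 44.3475
  [7→10]: (24.74+12.32)/2 × 3 = 55.59
  [10→16]: (12.32+2.97)/2 × 6 = 45.87
  [16→17.5]: (2.97+2.08)/2 × 1.5 = 3.7875
  [17.5→17.75]: (2.08+1.96)/2 × 0.25 = 0.505
  Sum = 364.1625 mg/L·h
Extrapolated tail: C_last / k_e = 1.96 / 0.238 = 8.235
AUC_0→∞ = 364.1625 + 8.235 = 372.3975 mg/L·h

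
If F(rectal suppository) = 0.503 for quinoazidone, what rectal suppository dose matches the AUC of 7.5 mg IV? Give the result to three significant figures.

D_rectal = 14.9 mg

For equal systemic exposure: F × D_ev = D_iv
D_ev = D_iv / F = 7.5 / 0.503 = 14.9105 mg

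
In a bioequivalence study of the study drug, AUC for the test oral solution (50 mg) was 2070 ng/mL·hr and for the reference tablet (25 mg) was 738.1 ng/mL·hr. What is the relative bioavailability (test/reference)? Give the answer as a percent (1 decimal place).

F_rel = 140.2%

F_rel = (AUC_test/D_test) / (AUC_ref/D_ref)
      = (2070/50) / (738.1/25)
      = 41.4 / 29.524 = 1.4022 = 140.22%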